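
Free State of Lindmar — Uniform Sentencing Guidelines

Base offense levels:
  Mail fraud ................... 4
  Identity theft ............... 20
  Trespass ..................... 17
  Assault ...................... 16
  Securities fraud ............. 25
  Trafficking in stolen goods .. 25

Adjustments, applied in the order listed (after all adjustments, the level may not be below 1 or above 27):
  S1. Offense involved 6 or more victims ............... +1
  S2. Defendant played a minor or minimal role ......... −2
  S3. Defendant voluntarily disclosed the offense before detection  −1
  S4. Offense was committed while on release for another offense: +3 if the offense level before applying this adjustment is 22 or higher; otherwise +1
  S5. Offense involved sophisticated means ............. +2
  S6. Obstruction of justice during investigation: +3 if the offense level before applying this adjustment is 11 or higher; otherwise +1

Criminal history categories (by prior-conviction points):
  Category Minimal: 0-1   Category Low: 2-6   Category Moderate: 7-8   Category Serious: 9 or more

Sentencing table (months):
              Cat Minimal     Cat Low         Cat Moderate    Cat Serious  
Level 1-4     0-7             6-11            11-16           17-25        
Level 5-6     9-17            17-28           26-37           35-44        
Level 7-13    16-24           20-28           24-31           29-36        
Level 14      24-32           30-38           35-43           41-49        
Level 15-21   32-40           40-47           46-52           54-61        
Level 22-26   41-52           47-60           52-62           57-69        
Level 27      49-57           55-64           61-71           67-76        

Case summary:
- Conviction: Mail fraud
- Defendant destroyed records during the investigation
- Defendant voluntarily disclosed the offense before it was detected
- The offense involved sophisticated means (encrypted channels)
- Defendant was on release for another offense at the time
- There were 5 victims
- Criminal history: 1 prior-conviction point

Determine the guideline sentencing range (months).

Base offense level for mail fraud: 4.
S1 does not apply.
S3 applies: 4 − 1 = 3.
S4 applies (level before this adjustment is 3 < 22, so +1): 3 + 1 = 4.
S5 applies: 4 + 2 = 6.
S6 applies (level before this adjustment is 6 < 11, so +1): 6 + 1 = 7.
Final offense level: 7.
Criminal history: 1 prior point → Category Minimal (0-1).
Level 7 falls in the 7-13 band.
Grid: Level 7-13 × Category Minimal = 16-24 months.

16-24 months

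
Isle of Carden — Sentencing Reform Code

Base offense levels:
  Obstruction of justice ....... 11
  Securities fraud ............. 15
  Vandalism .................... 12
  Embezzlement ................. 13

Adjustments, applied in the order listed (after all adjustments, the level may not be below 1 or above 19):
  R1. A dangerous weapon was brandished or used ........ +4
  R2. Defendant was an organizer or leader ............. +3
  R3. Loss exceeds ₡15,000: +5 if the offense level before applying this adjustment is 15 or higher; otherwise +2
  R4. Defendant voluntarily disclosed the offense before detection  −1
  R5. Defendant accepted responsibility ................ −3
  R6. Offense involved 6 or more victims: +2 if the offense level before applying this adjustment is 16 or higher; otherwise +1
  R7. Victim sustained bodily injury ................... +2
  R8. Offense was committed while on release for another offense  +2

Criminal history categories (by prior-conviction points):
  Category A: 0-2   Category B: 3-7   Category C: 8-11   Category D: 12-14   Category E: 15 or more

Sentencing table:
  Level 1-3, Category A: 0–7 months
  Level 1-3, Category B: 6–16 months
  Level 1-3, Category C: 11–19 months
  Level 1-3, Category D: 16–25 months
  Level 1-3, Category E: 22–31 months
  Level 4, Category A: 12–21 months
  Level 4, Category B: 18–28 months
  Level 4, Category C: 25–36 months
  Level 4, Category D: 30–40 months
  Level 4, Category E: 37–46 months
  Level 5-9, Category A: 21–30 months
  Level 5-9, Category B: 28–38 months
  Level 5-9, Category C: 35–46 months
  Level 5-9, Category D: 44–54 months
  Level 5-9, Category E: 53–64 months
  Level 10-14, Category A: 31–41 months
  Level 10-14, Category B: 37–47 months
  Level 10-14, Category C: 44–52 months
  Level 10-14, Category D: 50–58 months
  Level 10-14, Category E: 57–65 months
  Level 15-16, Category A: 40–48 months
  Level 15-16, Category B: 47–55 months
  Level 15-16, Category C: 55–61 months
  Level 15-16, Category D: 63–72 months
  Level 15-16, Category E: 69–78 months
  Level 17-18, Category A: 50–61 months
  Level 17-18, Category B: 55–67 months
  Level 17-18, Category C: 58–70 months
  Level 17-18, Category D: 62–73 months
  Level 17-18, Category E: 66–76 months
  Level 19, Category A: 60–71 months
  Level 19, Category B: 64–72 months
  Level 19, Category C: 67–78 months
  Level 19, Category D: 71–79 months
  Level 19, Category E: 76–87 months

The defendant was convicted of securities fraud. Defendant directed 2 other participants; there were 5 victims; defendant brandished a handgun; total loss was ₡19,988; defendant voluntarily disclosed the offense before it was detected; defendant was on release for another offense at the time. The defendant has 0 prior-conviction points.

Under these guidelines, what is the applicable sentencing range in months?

60-71 months

Base offense level for securities fraud: 15.
R1 applies: 15 + 4 = 19.
R2 applies: 19 + 3 = 22.
R3 applies (level before this adjustment is 22 ≥ 15, so +5): 22 + 5 = 27.
R4 applies: 27 − 1 = 26.
R5 does not apply.
R8 applies: 26 + 2 = 28.
Level 28 exceeds the maximum of 19; capped at 19.
Final offense level: 19.
Criminal history: 0 prior points → Category A (0-2).
Level 19 falls in the 19 band.
Grid: Level 19 × Category A = 60-71 months.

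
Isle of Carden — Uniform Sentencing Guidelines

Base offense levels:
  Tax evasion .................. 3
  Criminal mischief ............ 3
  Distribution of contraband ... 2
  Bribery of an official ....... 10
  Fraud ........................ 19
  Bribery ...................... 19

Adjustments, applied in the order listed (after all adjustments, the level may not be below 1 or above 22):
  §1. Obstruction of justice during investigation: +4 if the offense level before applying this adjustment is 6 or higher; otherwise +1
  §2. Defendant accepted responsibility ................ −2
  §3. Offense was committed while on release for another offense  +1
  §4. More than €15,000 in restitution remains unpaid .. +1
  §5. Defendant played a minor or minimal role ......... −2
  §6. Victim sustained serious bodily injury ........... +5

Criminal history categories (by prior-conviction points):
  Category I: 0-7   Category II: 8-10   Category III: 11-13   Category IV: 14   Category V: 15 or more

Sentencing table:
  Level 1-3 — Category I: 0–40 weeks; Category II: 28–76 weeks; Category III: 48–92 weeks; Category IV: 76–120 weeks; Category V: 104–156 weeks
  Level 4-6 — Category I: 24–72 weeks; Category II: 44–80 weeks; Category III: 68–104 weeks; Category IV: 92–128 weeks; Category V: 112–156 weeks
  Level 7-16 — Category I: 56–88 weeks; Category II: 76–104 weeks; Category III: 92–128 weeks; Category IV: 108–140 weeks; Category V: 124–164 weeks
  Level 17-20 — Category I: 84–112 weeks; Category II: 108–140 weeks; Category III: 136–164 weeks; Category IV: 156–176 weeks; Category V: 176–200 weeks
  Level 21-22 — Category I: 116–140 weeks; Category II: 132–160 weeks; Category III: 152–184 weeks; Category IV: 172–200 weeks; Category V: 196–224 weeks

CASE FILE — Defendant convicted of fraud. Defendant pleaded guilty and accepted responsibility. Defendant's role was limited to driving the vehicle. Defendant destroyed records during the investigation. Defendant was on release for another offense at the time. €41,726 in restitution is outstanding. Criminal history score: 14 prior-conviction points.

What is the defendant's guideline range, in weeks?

172-200 weeks

Base offense level for fraud: 19.
§1 applies (level before this adjustment is 19 ≥ 6, so +4): 19 + 4 = 23.
§2 applies: 23 − 2 = 21.
§3 applies: 21 + 1 = 22.
§4 applies: 22 + 1 = 23.
§5 applies: 23 − 2 = 21.
Final offense level: 21.
Criminal history: 14 prior points → Category IV (14).
Level 21 falls in the 21-22 band.
Grid: Level 21-22 × Category IV = 172-200 weeks.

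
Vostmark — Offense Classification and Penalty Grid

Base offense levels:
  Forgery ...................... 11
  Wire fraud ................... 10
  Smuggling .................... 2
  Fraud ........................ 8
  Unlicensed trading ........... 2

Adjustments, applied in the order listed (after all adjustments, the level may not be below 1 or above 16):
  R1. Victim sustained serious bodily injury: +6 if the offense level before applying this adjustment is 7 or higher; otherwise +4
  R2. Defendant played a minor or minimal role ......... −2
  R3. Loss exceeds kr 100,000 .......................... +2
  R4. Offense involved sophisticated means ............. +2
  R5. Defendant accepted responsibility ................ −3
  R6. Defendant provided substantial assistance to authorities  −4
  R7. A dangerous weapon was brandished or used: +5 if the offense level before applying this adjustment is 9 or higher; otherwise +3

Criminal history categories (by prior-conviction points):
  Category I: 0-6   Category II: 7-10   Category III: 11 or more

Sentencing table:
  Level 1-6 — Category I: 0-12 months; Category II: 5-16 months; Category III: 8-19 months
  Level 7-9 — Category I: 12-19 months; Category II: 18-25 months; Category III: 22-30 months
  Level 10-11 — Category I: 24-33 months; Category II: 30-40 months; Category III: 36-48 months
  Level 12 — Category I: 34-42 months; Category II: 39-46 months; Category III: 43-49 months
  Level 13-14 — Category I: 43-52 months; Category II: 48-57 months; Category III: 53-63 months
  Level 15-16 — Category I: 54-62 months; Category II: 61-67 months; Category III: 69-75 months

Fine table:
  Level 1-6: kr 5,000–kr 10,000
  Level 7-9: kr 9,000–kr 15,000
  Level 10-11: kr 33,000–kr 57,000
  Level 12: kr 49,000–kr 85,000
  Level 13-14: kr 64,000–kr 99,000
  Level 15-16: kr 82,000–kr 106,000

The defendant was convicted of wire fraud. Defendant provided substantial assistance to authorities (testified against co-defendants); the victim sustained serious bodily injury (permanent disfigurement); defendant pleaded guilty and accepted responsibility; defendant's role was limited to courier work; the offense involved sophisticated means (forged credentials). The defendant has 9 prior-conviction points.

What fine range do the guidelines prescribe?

kr 9,000–kr 15,000

Base offense level for wire fraud: 10.
R1 applies (level before this adjustment is 10 ≥ 7, so +6): 10 + 6 = 16.
R2 applies: 16 − 2 = 14.
R3 does not apply.
R4 applies: 14 + 2 = 16.
R5 applies: 16 − 3 = 13.
R6 applies: 13 − 4 = 9.
R7 does not apply.
Final offense level: 9.
Level 9 falls in the 7-9 band.
Fine table: Level 7-9 → kr 9,000–kr 15,000.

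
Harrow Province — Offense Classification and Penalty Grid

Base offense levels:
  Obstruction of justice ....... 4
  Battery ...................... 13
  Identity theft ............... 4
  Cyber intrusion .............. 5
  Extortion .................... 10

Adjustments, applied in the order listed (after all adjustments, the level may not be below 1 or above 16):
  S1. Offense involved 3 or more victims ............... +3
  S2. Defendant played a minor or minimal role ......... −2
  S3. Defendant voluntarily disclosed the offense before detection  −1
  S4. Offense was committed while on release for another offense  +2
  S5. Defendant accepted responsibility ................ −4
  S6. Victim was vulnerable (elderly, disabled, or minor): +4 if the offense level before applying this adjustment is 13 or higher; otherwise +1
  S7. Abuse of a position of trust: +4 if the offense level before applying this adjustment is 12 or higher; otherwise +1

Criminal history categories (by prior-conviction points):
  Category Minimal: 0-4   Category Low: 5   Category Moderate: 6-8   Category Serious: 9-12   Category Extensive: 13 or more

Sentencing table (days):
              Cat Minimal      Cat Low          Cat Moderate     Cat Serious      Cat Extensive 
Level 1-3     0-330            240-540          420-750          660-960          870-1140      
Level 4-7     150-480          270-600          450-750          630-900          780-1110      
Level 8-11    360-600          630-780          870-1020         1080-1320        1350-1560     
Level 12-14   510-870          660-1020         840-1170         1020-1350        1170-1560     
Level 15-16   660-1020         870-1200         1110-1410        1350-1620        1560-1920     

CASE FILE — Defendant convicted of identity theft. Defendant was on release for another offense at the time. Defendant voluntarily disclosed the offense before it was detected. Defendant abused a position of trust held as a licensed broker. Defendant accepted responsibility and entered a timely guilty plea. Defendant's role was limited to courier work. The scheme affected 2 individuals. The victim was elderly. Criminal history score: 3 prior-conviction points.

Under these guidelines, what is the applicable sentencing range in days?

Base offense level for identity theft: 4.
S2 applies: 4 − 2 = 2.
S3 applies: 2 − 1 = 1.
S4 applies: 1 + 2 = 3.
S5 applies: 3 − 4 = -1.
S6 applies (level before this adjustment is -1 < 13, so +1): -1 + 1 = 0.
S7 applies (level before this adjustment is 0 < 12, so +1): 0 + 1 = 1.
Final offense level: 1.
Criminal history: 3 prior points → Category Minimal (0-4).
Level 1 falls in the 1-3 band.
Grid: Level 1-3 × Category Minimal = 0-330 days.

0-330 days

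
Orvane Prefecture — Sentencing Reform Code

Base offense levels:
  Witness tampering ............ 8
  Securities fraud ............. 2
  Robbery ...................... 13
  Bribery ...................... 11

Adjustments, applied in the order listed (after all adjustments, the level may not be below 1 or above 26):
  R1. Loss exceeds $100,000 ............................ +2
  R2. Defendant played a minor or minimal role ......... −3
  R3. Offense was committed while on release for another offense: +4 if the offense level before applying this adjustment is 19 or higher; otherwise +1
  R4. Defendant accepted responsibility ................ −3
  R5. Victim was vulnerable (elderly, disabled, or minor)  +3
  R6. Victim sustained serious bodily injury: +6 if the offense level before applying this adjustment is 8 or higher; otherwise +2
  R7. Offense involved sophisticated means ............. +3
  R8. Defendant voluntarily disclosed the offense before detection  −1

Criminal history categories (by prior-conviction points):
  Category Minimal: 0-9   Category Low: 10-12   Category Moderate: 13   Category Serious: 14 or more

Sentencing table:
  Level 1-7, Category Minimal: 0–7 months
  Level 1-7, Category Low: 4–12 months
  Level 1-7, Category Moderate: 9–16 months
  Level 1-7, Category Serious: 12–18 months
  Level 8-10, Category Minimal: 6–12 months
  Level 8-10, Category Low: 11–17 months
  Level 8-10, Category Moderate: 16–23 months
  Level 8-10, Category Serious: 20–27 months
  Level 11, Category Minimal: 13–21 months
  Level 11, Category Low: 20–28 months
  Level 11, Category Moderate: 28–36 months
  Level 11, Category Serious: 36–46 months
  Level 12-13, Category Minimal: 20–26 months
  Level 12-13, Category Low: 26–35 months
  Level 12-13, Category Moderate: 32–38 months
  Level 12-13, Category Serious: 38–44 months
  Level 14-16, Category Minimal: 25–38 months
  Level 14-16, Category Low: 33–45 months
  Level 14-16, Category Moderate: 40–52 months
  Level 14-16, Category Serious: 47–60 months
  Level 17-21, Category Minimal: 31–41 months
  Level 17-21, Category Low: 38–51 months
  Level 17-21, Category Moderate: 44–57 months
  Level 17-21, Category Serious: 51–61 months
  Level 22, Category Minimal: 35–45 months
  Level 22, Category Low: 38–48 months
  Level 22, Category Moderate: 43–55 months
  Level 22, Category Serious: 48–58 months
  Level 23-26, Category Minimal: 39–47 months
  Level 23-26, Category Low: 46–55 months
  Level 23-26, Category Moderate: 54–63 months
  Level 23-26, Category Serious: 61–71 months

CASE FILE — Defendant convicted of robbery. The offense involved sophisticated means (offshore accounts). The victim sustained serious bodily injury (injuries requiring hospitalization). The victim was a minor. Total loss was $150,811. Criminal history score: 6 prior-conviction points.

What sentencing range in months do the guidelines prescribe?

Base offense level for robbery: 13.
R1 applies: 13 + 2 = 15.
R3 does not apply.
R5 applies: 15 + 3 = 18.
R6 applies (level before this adjustment is 18 ≥ 8, so +6): 18 + 6 = 24.
R7 applies: 24 + 3 = 27.
Level 27 exceeds the maximum of 26; capped at 26.
Final offense level: 26.
Criminal history: 6 prior points → Category Minimal (0-9).
Level 26 falls in the 23-26 band.
Grid: Level 23-26 × Category Minimal = 39-47 months.

39-47 months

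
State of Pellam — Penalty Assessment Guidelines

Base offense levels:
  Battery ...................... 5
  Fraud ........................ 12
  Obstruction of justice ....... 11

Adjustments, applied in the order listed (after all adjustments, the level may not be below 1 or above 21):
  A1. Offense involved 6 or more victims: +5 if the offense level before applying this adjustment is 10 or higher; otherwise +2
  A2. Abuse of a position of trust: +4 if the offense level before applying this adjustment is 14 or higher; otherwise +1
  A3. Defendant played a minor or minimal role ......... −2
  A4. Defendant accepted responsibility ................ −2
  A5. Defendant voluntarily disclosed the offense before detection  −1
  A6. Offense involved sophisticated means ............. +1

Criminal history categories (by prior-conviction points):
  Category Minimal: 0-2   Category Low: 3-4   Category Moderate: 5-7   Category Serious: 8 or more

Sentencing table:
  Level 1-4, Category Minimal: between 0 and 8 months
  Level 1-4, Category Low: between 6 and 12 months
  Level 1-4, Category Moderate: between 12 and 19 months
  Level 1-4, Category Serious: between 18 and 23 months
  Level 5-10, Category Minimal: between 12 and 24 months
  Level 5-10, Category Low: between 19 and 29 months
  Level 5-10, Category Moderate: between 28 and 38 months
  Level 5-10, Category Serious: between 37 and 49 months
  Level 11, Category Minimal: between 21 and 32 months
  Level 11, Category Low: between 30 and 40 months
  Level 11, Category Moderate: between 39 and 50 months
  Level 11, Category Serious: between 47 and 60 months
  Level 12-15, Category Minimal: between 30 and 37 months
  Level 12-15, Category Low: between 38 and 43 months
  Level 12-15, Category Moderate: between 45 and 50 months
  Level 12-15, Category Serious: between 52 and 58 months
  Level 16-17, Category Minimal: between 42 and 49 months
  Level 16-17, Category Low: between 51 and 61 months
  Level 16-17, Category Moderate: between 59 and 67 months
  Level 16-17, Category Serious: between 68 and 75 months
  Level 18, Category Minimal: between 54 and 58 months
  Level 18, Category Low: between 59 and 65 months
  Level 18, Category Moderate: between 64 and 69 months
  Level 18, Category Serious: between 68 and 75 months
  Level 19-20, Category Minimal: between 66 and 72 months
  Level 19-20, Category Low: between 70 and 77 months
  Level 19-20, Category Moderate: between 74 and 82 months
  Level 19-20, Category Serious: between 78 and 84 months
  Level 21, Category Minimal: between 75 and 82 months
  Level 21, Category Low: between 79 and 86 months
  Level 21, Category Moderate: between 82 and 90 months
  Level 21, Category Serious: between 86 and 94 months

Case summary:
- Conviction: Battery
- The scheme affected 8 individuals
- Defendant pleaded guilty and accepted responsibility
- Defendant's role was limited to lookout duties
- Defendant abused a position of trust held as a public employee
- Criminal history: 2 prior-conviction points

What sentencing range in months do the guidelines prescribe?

Base offense level for battery: 5.
A1 applies (level before this adjustment is 5 < 10, so +2): 5 + 2 = 7.
A2 applies (level before this adjustment is 7 < 14, so +1): 7 + 1 = 8.
A3 applies: 8 − 2 = 6.
A4 applies: 6 − 2 = 4.
A5 does not apply.
Final offense level: 4.
Criminal history: 2 prior points → Category Minimal (0-2).
Level 4 falls in the 1-4 band.
Grid: Level 1-4 × Category Minimal = 0-8 months.

0-8 months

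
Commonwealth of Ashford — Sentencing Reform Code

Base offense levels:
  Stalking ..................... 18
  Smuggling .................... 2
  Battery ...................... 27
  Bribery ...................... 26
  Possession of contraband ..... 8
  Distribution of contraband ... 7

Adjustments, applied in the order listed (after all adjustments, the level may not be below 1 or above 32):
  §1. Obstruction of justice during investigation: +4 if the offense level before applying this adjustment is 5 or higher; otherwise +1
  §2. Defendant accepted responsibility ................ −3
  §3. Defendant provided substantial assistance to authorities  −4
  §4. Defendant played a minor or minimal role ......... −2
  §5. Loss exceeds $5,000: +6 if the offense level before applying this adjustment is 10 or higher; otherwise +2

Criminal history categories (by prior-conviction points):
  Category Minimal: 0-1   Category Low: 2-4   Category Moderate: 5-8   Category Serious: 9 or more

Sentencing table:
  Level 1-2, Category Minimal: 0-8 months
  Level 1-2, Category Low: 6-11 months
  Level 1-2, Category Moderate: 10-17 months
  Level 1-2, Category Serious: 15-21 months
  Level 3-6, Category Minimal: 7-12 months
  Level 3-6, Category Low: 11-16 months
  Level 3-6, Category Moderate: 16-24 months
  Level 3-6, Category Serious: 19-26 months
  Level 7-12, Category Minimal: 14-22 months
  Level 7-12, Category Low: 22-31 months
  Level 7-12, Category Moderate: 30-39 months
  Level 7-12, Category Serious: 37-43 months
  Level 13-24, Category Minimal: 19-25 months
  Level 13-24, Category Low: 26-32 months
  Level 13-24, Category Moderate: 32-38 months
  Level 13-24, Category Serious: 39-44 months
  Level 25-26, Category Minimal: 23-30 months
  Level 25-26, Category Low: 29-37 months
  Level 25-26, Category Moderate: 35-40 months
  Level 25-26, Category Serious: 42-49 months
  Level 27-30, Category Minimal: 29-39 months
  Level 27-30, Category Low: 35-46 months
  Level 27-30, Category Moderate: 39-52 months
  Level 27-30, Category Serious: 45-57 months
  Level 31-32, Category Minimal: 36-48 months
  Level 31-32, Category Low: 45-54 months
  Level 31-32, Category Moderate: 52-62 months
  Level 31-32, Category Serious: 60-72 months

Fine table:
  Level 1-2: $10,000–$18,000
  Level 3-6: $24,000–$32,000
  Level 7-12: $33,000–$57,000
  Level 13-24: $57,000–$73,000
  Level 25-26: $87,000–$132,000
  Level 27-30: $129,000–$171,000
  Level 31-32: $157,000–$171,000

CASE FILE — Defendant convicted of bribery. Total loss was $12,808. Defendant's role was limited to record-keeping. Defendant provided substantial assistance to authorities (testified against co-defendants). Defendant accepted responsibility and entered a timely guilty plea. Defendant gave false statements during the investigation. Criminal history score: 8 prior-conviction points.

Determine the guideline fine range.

$129,000–$171,000

Base offense level for bribery: 26.
§1 applies (level before this adjustment is 26 ≥ 5, so +4): 26 + 4 = 30.
§2 applies: 30 − 3 = 27.
§3 applies: 27 − 4 = 23.
§4 applies: 23 − 2 = 21.
§5 applies (level before this adjustment is 21 ≥ 10, so +6): 21 + 6 = 27.
Final offense level: 27.
Level 27 falls in the 27-30 band.
Fine table: Level 27-30 → $129,000–$171,000.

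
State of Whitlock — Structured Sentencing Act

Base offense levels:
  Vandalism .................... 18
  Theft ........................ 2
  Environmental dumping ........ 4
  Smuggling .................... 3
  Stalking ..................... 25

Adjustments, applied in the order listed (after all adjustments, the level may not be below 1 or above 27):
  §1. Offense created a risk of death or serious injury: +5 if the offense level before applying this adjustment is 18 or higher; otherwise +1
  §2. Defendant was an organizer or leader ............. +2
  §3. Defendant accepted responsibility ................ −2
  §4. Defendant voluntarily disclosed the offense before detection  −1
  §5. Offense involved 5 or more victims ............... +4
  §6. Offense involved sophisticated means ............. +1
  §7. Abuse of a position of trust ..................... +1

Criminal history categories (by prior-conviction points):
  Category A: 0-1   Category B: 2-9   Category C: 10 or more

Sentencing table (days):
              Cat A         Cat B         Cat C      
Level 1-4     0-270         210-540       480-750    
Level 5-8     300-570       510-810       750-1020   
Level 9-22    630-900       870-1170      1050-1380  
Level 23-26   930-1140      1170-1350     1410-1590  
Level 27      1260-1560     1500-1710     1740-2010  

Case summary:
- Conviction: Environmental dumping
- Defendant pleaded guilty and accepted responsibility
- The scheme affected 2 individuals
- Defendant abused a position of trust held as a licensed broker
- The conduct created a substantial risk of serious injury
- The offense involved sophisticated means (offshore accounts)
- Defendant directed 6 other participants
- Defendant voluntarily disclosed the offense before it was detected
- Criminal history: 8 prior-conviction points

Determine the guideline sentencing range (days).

Base offense level for environmental dumping: 4.
§1 applies (level before this adjustment is 4 < 18, so +1): 4 + 1 = 5.
§2 applies: 5 + 2 = 7.
§3 applies: 7 − 2 = 5.
§4 applies: 5 − 1 = 4.
§6 applies: 4 + 1 = 5.
§7 applies: 5 + 1 = 6.
Final offense level: 6.
Criminal history: 8 prior points → Category B (2-9).
Level 6 falls in the 5-8 band.
Grid: Level 5-8 × Category B = 510-810 days.

510-810 days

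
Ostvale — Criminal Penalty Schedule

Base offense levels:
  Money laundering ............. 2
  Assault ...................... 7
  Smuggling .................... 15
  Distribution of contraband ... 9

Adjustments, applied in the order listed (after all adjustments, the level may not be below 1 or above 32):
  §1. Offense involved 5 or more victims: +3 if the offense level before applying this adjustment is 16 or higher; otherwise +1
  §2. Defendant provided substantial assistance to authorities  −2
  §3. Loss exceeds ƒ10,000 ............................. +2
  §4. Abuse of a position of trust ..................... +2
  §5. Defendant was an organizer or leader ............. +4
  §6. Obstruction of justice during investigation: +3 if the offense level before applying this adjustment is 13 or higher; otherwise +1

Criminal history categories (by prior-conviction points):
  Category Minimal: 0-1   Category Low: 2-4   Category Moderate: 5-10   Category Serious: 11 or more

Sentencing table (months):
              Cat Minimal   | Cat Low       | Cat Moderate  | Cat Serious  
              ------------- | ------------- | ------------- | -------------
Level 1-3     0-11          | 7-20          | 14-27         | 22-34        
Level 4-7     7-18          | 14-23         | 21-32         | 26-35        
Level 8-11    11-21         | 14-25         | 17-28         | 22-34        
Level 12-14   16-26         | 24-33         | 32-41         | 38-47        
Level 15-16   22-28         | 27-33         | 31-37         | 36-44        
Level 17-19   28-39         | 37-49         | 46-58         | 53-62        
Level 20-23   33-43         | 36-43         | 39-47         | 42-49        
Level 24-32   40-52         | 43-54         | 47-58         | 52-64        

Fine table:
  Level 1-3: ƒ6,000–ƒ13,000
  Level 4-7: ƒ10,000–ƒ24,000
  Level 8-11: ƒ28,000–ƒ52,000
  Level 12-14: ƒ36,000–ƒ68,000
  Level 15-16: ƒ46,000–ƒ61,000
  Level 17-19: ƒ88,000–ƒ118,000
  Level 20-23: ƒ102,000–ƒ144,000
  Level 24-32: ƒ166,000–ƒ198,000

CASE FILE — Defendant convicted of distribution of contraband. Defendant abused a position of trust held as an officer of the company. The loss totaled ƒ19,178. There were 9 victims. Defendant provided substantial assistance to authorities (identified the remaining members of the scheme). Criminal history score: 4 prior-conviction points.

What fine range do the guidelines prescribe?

Base offense level for distribution of contraband: 9.
§1 applies (level before this adjustment is 9 < 16, so +1): 9 + 1 = 10.
§2 applies: 10 − 2 = 8.
§3 applies: 8 + 2 = 10.
§4 applies: 10 + 2 = 12.
§5 does not apply.
§6 does not apply.
Final offense level: 12.
Level 12 falls in the 12-14 band.
Fine table: Level 12-14 → ƒ36,000–ƒ68,000.

ƒ36,000–ƒ68,000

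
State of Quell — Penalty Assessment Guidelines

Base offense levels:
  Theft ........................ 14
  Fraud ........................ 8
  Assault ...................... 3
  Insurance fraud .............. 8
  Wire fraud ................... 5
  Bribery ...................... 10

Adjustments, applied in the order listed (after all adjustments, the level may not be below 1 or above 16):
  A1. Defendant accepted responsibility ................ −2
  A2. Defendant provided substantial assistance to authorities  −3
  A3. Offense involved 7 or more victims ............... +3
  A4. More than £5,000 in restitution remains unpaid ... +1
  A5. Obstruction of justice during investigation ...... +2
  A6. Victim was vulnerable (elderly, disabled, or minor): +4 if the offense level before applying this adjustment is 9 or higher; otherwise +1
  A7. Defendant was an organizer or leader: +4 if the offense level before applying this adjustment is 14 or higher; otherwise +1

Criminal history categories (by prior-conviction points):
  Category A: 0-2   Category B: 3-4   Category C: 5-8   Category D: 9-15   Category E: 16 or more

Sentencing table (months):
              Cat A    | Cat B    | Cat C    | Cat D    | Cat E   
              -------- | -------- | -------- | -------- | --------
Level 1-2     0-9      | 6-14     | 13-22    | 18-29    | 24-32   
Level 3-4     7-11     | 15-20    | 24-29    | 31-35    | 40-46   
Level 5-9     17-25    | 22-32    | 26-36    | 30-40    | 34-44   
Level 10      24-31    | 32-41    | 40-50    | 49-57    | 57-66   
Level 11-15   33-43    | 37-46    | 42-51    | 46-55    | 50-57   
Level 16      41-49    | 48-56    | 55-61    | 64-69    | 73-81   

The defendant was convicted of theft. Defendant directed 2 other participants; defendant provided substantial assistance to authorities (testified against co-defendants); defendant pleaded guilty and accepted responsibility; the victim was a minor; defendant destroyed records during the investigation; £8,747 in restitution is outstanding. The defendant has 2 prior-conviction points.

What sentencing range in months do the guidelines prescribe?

41-49 months

Base offense level for theft: 14.
A1 applies: 14 − 2 = 12.
A2 applies: 12 − 3 = 9.
A4 applies: 9 + 1 = 10.
A5 applies: 10 + 2 = 12.
A6 applies (level before this adjustment is 12 ≥ 9, so +4): 12 + 4 = 16.
A7 applies (level before this adjustment is 16 ≥ 14, so +4): 16 + 4 = 20.
Level 20 exceeds the maximum of 16; capped at 16.
Final offense level: 16.
Criminal history: 2 prior points → Category A (0-2).
Level 16 falls in the 16 band.
Grid: Level 16 × Category A = 41-49 months.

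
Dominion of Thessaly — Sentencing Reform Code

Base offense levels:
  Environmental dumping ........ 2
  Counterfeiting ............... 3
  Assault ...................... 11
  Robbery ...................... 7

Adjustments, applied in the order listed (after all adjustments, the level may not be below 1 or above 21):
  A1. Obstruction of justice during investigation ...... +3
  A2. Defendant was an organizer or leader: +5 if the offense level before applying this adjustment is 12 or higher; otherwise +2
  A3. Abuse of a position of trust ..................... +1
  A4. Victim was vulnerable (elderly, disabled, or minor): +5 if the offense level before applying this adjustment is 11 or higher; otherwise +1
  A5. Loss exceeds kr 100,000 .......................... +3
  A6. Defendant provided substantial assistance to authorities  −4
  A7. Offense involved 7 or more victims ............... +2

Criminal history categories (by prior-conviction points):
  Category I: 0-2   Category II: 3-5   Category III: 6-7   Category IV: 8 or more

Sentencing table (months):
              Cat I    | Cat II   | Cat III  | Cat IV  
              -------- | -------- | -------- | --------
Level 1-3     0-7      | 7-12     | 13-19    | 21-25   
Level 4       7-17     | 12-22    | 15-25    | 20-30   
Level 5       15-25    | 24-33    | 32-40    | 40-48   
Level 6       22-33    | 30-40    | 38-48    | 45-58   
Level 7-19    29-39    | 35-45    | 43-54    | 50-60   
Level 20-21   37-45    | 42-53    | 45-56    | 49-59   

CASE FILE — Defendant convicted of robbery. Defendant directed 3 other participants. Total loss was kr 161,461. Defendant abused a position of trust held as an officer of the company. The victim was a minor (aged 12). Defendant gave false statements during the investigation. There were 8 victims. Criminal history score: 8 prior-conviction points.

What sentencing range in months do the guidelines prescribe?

Base offense level for robbery: 7.
A1 applies: 7 + 3 = 10.
A2 applies (level before this adjustment is 10 < 12, so +2): 10 + 2 = 12.
A3 applies: 12 + 1 = 13.
A4 applies (level before this adjustment is 13 ≥ 11, so +5): 13 + 5 = 18.
A5 applies: 18 + 3 = 21.
A6 does not apply.
A7 applies: 21 + 2 = 23.
Level 23 exceeds the maximum of 21; capped at 21.
Final offense level: 21.
Criminal history: 8 prior points → Category IV (8+).
Level 21 falls in the 20-21 band.
Grid: Level 20-21 × Category IV = 49-59 months.

49-59 months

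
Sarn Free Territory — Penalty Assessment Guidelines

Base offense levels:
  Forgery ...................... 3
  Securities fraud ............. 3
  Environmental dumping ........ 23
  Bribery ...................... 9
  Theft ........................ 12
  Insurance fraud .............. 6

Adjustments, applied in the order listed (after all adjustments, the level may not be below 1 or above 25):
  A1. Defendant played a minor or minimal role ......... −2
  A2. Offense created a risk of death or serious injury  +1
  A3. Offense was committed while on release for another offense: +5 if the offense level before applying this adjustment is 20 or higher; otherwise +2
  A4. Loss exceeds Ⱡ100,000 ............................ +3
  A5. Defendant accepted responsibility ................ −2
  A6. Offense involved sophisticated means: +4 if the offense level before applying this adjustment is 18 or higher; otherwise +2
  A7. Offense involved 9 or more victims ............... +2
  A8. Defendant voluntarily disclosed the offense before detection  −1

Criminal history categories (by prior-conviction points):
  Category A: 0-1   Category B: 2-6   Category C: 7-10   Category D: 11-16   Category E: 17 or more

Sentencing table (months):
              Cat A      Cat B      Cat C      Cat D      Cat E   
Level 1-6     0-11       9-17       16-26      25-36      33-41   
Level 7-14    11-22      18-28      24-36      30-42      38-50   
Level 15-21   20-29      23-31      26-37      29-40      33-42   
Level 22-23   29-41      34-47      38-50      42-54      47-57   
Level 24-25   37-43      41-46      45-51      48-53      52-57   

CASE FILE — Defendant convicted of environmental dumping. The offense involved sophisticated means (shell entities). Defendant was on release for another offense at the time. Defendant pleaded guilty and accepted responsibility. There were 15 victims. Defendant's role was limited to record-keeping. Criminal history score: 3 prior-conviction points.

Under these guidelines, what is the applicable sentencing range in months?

41-46 months

Base offense level for environmental dumping: 23.
A1 applies: 23 − 2 = 21.
A3 applies (level before this adjustment is 21 ≥ 20, so +5): 21 + 5 = 26.
A4 does not apply.
A5 applies: 26 − 2 = 24.
A6 applies (level before this adjustment is 24 ≥ 18, so +4): 24 + 4 = 28.
A7 applies: 28 + 2 = 30.
A8 does not apply.
Level 30 exceeds the maximum of 25; capped at 25.
Final offense level: 25.
Criminal history: 3 prior points → Category B (2-6).
Level 25 falls in the 24-25 band.
Grid: Level 24-25 × Category B = 41-46 months.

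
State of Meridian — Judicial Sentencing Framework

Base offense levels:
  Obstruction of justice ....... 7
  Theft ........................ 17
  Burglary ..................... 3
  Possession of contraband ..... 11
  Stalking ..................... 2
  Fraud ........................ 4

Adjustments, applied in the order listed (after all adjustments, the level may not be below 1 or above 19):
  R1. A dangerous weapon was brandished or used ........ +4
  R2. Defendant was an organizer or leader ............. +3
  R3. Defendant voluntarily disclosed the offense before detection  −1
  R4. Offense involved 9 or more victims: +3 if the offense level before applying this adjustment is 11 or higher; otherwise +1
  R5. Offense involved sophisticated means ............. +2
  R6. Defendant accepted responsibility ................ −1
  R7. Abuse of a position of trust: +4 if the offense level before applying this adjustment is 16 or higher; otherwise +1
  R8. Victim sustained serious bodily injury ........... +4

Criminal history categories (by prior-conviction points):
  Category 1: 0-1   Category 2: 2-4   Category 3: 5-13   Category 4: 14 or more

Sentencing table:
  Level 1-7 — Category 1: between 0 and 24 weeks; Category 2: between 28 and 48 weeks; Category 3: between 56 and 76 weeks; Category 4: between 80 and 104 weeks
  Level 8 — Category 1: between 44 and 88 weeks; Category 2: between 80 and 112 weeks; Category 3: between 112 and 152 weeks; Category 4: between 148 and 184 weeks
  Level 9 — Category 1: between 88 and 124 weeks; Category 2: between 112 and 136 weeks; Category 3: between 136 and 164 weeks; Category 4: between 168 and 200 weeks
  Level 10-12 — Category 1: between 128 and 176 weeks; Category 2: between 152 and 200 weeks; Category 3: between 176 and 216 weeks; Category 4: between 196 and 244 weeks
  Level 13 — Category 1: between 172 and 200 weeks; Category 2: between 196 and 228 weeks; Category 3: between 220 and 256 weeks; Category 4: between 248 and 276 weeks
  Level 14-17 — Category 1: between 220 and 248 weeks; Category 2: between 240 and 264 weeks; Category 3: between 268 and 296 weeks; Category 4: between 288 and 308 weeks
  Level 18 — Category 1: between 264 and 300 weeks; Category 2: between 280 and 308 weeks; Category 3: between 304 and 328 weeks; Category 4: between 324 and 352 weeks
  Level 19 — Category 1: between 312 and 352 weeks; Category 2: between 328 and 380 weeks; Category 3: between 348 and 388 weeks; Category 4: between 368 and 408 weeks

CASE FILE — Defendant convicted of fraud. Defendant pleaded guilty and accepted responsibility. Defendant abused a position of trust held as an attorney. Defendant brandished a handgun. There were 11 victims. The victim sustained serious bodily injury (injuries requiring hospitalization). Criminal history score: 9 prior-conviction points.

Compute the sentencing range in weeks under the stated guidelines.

Base offense level for fraud: 4.
R1 applies: 4 + 4 = 8.
R3 does not apply.
R4 applies (level before this adjustment is 8 < 11, so +1): 8 + 1 = 9.
R6 applies: 9 − 1 = 8.
R7 applies (level before this adjustment is 8 < 16, so +1): 8 + 1 = 9.
R8 applies: 9 + 4 = 13.
Final offense level: 13.
Criminal history: 9 prior points → Category 3 (5-13).
Level 13 falls in the 13 band.
Grid: Level 13 × Category 3 = 220-256 weeks.

220-256 weeks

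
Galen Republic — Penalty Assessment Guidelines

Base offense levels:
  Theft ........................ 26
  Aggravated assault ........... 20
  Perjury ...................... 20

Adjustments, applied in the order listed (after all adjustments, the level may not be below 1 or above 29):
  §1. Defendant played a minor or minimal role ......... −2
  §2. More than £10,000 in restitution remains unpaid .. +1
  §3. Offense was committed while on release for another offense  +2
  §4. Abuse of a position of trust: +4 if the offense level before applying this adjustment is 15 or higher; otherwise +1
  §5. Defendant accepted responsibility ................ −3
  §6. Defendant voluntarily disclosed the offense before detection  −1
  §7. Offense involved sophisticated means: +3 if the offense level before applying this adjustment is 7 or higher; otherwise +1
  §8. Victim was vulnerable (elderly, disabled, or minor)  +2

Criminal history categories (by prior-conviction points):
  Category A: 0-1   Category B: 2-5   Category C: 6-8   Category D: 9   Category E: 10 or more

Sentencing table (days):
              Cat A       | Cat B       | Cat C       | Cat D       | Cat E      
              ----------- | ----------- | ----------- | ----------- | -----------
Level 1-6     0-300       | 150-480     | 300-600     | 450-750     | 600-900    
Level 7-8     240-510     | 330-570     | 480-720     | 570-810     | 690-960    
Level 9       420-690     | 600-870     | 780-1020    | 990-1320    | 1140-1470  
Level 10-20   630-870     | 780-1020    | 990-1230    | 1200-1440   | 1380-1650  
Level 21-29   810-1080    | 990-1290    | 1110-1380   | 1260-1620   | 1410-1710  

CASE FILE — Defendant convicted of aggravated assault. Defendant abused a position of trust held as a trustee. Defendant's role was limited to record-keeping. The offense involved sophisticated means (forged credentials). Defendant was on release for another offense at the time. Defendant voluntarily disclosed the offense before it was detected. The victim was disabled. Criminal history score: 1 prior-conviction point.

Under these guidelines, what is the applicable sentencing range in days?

810-1080 days

Base offense level for aggravated assault: 20.
§1 applies: 20 − 2 = 18.
§2 does not apply.
§3 applies: 18 + 2 = 20.
§4 applies (level before this adjustment is 20 ≥ 15, so +4): 20 + 4 = 24.
§6 applies: 24 − 1 = 23.
§7 applies (level before this adjustment is 23 ≥ 7, so +3): 23 + 3 = 26.
§8 applies: 26 + 2 = 28.
Final offense level: 28.
Criminal history: 1 prior point → Category A (0-1).
Level 28 falls in the 21-29 band.
Grid: Level 21-29 × Category A = 810-1080 days.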